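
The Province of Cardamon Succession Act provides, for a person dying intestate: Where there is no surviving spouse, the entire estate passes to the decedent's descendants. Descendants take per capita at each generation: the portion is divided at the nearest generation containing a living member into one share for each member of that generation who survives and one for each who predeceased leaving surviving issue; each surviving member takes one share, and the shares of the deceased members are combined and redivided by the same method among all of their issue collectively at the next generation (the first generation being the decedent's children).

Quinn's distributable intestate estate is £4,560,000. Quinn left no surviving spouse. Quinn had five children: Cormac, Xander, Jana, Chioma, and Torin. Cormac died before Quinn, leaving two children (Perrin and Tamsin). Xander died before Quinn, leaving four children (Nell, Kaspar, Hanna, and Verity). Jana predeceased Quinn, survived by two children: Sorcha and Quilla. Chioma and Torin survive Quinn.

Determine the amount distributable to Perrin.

The entire £4,560,000 passes to the descendants.
That amount (£4,560,000) is divided at the children's generation into 5 shares of £912,000. Chioma and Torin each take £912,000. The 3 shares of the deceased (Cormac, Xander, and Jana) are combined into a pool of £2,736,000.
That pool (£2,736,000) is divided at the grandchildren's generation equally among Perrin, Tamsin, Nell, Kaspar, Hanna, Verity, Sorcha, and Quilla: £342,000 each.

Perrin receives £342,000.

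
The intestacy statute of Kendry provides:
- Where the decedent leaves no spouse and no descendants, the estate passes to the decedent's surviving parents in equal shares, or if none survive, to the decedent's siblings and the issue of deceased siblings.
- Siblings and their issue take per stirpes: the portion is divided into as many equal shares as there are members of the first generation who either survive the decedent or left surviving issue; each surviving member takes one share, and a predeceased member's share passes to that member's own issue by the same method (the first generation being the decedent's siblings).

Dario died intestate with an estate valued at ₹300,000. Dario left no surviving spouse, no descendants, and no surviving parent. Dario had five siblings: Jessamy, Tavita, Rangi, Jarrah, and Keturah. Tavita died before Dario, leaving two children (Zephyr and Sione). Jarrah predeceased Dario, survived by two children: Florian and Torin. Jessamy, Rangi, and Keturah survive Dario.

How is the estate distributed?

The entire ₹300,000 passes to the siblings and their issue.
That amount (₹300,000) is divided into 5 shares of ₹60,000: Jessamy, Rangi, and Keturah each take ₹60,000; Tavita's ₹60,000 share passes to Tavita's issue; Jarrah's ₹60,000 share passes to Jarrah's issue.
Tavita's share (₹60,000) is divided into 2 shares of ₹30,000: Zephyr and Sione each take ₹30,000.
Jarrah's share (₹60,000) is divided into 2 shares of ₹30,000: Florian and Torin each take ₹30,000.

Jessamy: ₹60,000; Zephyr: ₹30,000; Sione: ₹30,000; Rangi: ₹60,000; Florian: ₹30,000; Torin: ₹30,000; Keturah: ₹60,000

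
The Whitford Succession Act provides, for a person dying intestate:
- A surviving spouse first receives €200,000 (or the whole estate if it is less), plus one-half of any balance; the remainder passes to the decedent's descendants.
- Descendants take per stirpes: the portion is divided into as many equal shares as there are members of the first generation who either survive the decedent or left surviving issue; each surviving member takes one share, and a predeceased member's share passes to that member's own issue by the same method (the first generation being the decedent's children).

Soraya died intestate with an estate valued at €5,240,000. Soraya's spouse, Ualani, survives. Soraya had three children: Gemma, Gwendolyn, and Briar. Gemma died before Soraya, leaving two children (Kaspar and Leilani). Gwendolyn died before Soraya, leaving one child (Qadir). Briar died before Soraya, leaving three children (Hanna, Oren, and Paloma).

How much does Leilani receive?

Leilani receives €420,000.

Ualani first takes €200,000, leaving a balance of €5,040,000. Ualani then takes one-half of the balance (€2,520,000), for a total of €2,720,000. The remaining €2,520,000 passes to the descendants.
The descendants' portion (€2,520,000) is divided into 3 shares of €840,000: Gemma's €840,000 share passes to Gemma's issue; Gwendolyn's €840,000 share passes to Gwendolyn's issue; Briar's €840,000 share passes to Briar's issue.
Gemma's share (€840,000) is divided into 2 shares of €420,000: Kaspar and Leilani each take €420,000.
Gwendolyn's share (€840,000) passes entirely to Qadir.
Briar's share (€840,000) is divided into 3 shares of €280,000: Hanna, Oren, and Paloma each take €280,000.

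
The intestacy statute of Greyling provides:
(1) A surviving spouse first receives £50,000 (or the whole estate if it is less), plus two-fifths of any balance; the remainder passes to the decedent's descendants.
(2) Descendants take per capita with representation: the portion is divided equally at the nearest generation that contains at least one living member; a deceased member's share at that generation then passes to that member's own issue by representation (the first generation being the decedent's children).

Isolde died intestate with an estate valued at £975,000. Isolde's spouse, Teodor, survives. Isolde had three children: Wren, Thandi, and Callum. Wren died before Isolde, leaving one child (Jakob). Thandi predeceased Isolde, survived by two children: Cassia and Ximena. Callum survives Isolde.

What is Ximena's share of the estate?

Ximena receives £92,500.

Teodor first takes £50,000, leaving a balance of £925,000. Teodor then takes two-fifths of the balance (£370,000), for a total of £420,000. The remaining £555,000 passes to the descendants.
The descendants' portion (£555,000) is divided into 3 shares of £185,000: Callum takes £185,000; Wren's £185,000 share passes to Wren's issue; Thandi's £185,000 share passes to Thandi's issue.
Wren's share (£185,000) passes entirely to Jakob.
Thandi's share (£185,000) is divided into 2 shares of £92,500: Cassia and Ximena each take £92,500.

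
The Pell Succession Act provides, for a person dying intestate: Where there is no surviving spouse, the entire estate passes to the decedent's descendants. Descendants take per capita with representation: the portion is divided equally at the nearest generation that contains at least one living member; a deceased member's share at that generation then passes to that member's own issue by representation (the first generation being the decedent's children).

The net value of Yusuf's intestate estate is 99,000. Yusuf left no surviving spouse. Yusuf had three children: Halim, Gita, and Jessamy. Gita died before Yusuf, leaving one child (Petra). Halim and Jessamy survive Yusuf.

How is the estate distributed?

Halim: 33,000; Petra: 33,000; Jessamy: 33,000

The entire 99,000 passes to the descendants.
That amount (99,000) is divided into 3 shares of 33,000: Halim and Jessamy each take 33,000; Gita's 33,000 share passes to Gita's issue.
Gita's share (33,000) passes entirely to Petra.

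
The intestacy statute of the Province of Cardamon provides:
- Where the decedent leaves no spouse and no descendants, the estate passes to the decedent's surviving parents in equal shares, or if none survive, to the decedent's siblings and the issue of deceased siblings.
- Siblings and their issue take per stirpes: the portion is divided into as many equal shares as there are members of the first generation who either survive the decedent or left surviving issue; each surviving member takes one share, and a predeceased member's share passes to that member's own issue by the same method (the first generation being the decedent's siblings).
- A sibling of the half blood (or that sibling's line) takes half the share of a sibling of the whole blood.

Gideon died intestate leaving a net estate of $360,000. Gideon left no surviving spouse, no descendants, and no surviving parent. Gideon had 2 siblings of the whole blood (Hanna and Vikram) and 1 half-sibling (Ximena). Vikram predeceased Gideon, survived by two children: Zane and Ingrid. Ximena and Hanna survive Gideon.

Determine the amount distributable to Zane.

Zane receives $72,000.

The entire $360,000 passes to the siblings and their issue.
Counting each half-blood sibling's line as half a unit, there are 5/2 units in $360,000, so one unit is $144,000. Whole-blood lines (Hanna and Vikram) take $144,000 each; half-blood lines (Ximena) take $72,000 each.
Vikram's share ($144,000) is divided into 2 shares of $72,000: Zane and Ingrid each take $72,000.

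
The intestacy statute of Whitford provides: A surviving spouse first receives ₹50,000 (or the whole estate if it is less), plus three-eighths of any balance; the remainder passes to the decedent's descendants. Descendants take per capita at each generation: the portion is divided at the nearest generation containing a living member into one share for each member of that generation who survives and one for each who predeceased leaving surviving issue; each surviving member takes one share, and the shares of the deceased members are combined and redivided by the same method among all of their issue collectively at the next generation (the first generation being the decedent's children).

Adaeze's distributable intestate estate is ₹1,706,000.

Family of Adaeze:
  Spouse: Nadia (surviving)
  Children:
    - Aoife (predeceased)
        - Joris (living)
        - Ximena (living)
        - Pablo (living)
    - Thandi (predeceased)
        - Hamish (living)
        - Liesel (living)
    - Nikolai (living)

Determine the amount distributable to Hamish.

Nadia first takes ₹50,000, leaving a balance of ₹1,656,000. Nadia then takes three-eighths of the balance (₹621,000), for a total of ₹671,000. The remaining ₹1,035,000 passes to the descendants.
The descendants' portion (₹1,035,000) is divided at the children's generation into 3 shares of ₹345,000. Nikolai takes ₹345,000. The 2 shares of the deceased (Aoife and Thandi) are combined into a pool of ₹690,000.
That pool (₹690,000) is divided at the grandchildren's generation equally among Joris, Ximena, Pablo, Hamish, and Liesel: ₹138,000 each.

Hamish receives ₹138,000.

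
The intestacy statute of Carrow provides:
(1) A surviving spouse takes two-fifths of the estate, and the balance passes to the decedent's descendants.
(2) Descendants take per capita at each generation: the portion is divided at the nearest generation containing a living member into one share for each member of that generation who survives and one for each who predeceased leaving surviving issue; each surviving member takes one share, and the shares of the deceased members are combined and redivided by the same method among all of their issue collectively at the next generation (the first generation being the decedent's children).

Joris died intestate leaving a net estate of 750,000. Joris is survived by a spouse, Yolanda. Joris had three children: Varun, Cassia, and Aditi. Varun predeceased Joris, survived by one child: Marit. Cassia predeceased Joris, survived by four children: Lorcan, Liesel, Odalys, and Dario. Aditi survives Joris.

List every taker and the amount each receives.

Yolanda: 300,000; Marit: 60,000; Lorcan: 60,000; Liesel: 60,000; Odalys: 60,000; Dario: 60,000; Aditi: 150,000

Yolanda takes two-fifths of 750,000 = 300,000. The remaining 450,000 passes to the descendants.
The descendants' portion (450,000) is divided at the children's generation into 3 shares of 150,000. Aditi takes 150,000. The 2 shares of the deceased (Varun and Cassia) are combined into a pool of 300,000.
That pool (300,000) is divided at the grandchildren's generation equally among Marit, Lorcan, Liesel, Odalys, and Dario: 60,000 each.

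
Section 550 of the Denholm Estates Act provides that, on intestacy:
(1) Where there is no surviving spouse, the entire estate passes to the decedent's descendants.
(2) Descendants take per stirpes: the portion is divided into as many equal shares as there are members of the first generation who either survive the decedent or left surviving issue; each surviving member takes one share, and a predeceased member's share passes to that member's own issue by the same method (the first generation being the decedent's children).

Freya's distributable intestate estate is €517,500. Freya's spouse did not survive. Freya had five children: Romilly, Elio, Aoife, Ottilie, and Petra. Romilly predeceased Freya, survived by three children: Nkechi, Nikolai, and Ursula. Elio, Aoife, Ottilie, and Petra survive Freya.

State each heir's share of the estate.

The entire €517,500 passes to the descendants.
That amount (€517,500) is divided into 5 shares of €103,500: Elio, Aoife, Ottilie, and Petra each take €103,500; Romilly's €103,500 share passes to Romilly's issue.
Romilly's share (€103,500) is divided into 3 shares of €34,500: Nkechi, Nikolai, and Ursula each take €34,500.

Nkechi: €34,500; Nikolai: €34,500; Ursula: €34,500; Elio: €103,500; Aoife: €103,500; Ottilie: €103,500; Petra: €103,500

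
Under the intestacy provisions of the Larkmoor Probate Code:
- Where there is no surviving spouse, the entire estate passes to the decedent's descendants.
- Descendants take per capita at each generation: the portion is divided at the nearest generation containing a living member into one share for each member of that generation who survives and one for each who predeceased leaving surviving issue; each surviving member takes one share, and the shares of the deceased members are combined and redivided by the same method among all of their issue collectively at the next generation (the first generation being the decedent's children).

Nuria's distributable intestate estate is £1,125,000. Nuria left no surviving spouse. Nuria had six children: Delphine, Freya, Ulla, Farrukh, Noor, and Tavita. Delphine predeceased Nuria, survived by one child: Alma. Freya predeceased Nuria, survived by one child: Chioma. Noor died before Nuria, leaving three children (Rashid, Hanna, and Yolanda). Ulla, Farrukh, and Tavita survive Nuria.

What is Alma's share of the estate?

The entire £1,125,000 passes to the descendants.
That amount (£1,125,000) is divided at the children's generation into 6 shares of £187,500. Ulla, Farrukh, and Tavita each take £187,500. The 3 shares of the deceased (Delphine, Freya, and Noor) are combined into a pool of £562,500.
That pool (£562,500) is divided at the grandchildren's generation equally among Alma, Chioma, Rashid, Hanna, and Yolanda: £112,500 each.

Alma receives £112,500.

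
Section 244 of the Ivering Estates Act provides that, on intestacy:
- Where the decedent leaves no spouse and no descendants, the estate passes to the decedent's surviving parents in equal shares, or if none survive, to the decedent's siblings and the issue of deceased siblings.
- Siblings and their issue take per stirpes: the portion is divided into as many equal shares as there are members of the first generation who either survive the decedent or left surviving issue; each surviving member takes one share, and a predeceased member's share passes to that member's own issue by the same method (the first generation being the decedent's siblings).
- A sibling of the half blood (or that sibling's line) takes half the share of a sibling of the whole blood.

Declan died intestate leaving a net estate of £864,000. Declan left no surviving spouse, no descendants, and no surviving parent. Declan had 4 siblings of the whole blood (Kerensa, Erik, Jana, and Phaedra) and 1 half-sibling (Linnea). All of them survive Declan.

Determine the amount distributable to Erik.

Erik receives £192,000.

The entire £864,000 passes to the siblings and their issue.
Counting each half-blood sibling's line as half a unit, there are 9/2 units in £864,000, so one unit is £192,000. Whole-blood lines (Kerensa, Erik, Jana, and Phaedra) take £192,000 each; half-blood lines (Linnea) take £96,000 each.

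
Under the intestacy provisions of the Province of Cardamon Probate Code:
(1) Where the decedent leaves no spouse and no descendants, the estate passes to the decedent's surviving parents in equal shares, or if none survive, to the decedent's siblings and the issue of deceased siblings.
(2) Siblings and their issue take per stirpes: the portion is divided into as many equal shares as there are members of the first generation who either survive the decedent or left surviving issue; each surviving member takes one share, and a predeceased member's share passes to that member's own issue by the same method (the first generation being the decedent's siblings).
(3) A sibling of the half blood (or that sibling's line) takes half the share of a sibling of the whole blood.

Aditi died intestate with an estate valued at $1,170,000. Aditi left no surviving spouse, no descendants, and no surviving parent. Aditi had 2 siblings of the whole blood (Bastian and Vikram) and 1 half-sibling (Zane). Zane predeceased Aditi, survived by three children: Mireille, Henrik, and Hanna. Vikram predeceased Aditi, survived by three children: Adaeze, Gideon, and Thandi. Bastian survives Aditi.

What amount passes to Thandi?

Thandi receives $156,000.

The entire $1,170,000 passes to the siblings and their issue.
Counting each half-blood sibling's line as half a unit, there are 5/2 units in $1,170,000, so one unit is $468,000. Whole-blood lines (Bastian and Vikram) take $468,000 each; half-blood lines (Zane) take $234,000 each.
Zane's share ($234,000) is divided into 3 shares of $78,000: Mireille, Henrik, and Hanna each take $78,000.
Vikram's share ($468,000) is divided into 3 shares of $156,000: Adaeze, Gideon, and Thandi each take $156,000.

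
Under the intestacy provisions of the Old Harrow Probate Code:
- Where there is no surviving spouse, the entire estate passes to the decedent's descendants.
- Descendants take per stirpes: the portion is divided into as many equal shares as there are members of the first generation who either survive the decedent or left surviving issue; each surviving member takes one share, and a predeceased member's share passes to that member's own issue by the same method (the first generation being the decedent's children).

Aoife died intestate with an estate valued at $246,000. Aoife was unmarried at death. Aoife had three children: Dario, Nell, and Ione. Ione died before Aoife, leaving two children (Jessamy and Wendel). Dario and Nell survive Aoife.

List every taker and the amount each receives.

The entire $246,000 passes to the descendants.
That amount ($246,000) is divided into 3 shares of $82,000: Dario and Nell each take $82,000; Ione's $82,000 share passes to Ione's issue.
Ione's share ($82,000) is divided into 2 shares of $41,000: Jessamy and Wendel each take $41,000.

Dario: $82,000; Nell: $82,000; Jessamy: $41,000; Wendel: $41,000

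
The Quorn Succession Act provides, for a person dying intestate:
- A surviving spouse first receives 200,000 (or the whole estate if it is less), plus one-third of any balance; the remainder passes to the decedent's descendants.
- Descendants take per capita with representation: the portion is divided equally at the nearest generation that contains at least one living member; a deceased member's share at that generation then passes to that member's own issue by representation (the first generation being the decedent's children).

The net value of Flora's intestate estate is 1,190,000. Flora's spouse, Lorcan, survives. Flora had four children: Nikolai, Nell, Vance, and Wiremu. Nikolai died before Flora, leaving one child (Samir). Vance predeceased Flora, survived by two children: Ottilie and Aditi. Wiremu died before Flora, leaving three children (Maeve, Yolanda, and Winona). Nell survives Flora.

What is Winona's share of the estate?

Lorcan first takes 200,000, leaving a balance of 990,000. Lorcan then takes one-third of the balance (330,000), for a total of 530,000. The remaining 660,000 passes to the descendants.
The descendants' portion (660,000) is divided into 4 shares of 165,000: Nell takes 165,000; Nikolai's 165,000 share passes to Nikolai's issue; Vance's 165,000 share passes to Vance's issue; Wiremu's 165,000 share passes to Wiremu's issue.
Nikolai's share (165,000) passes entirely to Samir.
Vance's share (165,000) is divided into 2 shares of 82,500: Ottilie and Aditi each take 82,500.
Wiremu's share (165,000) is divided into 3 shares of 55,000: Maeve, Yolanda, and Winona each take 55,000.

Winona receives 55,000.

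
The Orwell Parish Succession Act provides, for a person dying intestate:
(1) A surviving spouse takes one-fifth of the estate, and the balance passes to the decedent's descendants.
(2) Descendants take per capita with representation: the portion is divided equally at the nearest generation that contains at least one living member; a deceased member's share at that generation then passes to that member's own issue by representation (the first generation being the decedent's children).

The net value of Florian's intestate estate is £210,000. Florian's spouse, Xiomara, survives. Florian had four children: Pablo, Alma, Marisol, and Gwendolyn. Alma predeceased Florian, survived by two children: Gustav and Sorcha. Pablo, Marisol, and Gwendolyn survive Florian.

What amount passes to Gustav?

Xiomara takes one-fifth of £210,000 = £42,000. The remaining £168,000 passes to the descendants.
The descendants' portion (£168,000) is divided into 4 shares of £42,000: Pablo, Marisol, and Gwendolyn each take £42,000; Alma's £42,000 share passes to Alma's issue.
Alma's share (£42,000) is divided into 2 shares of £21,000: Gustav and Sorcha each take £21,000.

Gustav receives £21,000.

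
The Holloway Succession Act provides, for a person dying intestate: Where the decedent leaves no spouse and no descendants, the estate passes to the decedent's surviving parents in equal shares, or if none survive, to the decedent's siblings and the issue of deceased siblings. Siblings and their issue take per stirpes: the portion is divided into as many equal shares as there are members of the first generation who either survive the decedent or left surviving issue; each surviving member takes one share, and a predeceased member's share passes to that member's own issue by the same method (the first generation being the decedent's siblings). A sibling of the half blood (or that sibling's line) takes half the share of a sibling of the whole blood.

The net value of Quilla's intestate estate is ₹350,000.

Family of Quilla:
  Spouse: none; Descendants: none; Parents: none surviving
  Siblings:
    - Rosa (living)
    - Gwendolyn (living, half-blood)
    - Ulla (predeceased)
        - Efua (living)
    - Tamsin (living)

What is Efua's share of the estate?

Efua receives ₹100,000.

The entire ₹350,000 passes to the siblings and their issue.
Counting each half-blood sibling's line as half a unit, there are 7/2 units in ₹350,000, so one unit is ₹100,000. Whole-blood lines (Rosa, Ulla, and Tamsin) take ₹100,000 each; half-blood lines (Gwendolyn) take ₹50,000 each.
Ulla's share (₹100,000) passes entirely to Efua.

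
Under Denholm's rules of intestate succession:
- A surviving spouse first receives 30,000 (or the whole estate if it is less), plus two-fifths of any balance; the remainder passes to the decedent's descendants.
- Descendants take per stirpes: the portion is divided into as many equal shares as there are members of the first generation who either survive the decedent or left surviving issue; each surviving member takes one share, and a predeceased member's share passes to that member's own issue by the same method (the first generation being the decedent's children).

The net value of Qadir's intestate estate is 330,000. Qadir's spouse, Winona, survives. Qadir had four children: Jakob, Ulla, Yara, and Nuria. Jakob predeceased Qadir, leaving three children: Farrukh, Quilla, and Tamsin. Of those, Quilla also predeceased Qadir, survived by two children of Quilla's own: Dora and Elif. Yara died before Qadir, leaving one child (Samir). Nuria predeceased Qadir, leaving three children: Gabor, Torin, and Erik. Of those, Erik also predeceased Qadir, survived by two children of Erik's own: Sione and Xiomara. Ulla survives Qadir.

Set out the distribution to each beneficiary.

Winona first takes 30,000, leaving a balance of 300,000. Winona then takes two-fifths of the balance (120,000), for a total of 150,000. The remaining 180,000 passes to the descendants.
The descendants' portion (180,000) is divided into 4 shares of 45,000: Ulla takes 45,000; Jakob's 45,000 share passes to Jakob's issue; Yara's 45,000 share passes to Yara's issue; Nuria's 45,000 share passes to Nuria's issue.
Jakob's share (45,000) is divided into 3 shares of 15,000: Farrukh and Tamsin each take 15,000; Quilla's 15,000 share passes to Quilla's issue.
Quilla's share (15,000) is divided into 2 shares of 7,500: Dora and Elif each take 7,500.
Yara's share (45,000) passes entirely to Samir.
Nuria's share (45,000) is divided into 3 shares of 15,000: Gabor and Torin each take 15,000; Erik's 15,000 share passes to Erik's issue.
Erik's share (15,000) is divided into 2 shares of 7,500: Sione and Xiomara each take 7,500.

Winona: 150,000; Farrukh: 15,000; Dora: 7,500; Elif: 7,500; Tamsin: 15,000; Ulla: 45,000; Samir: 45,000; Gabor: 15,000; Torin: 15,000; Sione: 7,500; Xiomara: 7,500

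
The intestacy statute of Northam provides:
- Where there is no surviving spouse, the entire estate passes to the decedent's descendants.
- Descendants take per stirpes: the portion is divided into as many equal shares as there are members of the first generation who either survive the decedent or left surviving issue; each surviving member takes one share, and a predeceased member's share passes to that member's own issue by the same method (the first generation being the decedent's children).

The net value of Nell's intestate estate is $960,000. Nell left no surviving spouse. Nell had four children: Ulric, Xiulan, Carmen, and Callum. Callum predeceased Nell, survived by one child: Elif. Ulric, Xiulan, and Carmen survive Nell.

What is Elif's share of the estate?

The entire $960,000 passes to the descendants.
That amount ($960,000) is divided into 4 shares of $240,000: Ulric, Xiulan, and Carmen each take $240,000; Callum's $240,000 share passes to Callum's issue.
Callum's share ($240,000) passes entirely to Elif.

Elif receives $240,000.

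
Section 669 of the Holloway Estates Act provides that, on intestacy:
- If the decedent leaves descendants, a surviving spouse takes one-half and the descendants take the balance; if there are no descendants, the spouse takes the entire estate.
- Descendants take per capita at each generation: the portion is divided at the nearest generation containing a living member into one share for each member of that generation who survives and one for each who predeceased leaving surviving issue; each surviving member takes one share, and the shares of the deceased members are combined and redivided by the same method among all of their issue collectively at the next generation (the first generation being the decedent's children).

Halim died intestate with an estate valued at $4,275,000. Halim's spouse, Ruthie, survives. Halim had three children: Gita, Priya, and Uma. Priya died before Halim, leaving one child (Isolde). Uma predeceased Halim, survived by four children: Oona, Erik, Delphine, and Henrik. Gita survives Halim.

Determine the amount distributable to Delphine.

Delphine receives $285,000.

Ruthie takes one-half of $4,275,000 = $2,137,500. The remaining $2,137,500 passes to the descendants.
The descendants' portion ($2,137,500) is divided at the children's generation into 3 shares of $712,500. Gita takes $712,500. The 2 shares of the deceased (Priya and Uma) are combined into a pool of $1,425,000.
That pool ($1,425,000) is divided at the grandchildren's generation equally among Isolde, Oona, Erik, Delphine, and Henrik: $285,000 each.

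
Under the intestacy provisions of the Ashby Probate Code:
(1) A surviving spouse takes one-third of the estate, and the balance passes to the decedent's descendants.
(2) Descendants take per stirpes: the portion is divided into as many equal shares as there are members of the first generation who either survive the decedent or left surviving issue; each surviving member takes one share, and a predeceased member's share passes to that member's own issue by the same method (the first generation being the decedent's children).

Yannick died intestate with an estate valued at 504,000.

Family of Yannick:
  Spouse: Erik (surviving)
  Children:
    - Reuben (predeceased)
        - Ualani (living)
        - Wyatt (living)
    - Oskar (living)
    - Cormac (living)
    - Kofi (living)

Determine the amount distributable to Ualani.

Ualani receives 42,000.

Erik takes one-third of 504,000 = 168,000. The remaining 336,000 passes to the descendants.
The descendants' portion (336,000) is divided into 4 shares of 84,000: Oskar, Cormac, and Kofi each take 84,000; Reuben's 84,000 share passes to Reuben's issue.
Reuben's share (84,000) is divided into 2 shares of 42,000: Ualani and Wyatt each take 42,000.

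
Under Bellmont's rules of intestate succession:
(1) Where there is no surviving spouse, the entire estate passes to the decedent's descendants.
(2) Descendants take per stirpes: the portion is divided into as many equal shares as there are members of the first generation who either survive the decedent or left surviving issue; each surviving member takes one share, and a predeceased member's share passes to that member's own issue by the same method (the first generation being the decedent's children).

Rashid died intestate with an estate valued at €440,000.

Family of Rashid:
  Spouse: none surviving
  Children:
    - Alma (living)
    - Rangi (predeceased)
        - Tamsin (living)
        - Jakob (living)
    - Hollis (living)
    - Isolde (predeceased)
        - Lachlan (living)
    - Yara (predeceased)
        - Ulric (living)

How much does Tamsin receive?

The entire €440,000 passes to the descendants.
That amount (€440,000) is divided into 5 shares of €88,000: Alma and Hollis each take €88,000; Rangi's €88,000 share passes to Rangi's issue; Isolde's €88,000 share passes to Isolde's issue; Yara's €88,000 share passes to Yara's issue.
Rangi's share (€88,000) is divided into 2 shares of €44,000: Tamsin and Jakob each take €44,000.
Isolde's share (€88,000) passes entirely to Lachlan.
Yara's share (€88,000) passes entirely to Ulric.

Tamsin receives €44,000.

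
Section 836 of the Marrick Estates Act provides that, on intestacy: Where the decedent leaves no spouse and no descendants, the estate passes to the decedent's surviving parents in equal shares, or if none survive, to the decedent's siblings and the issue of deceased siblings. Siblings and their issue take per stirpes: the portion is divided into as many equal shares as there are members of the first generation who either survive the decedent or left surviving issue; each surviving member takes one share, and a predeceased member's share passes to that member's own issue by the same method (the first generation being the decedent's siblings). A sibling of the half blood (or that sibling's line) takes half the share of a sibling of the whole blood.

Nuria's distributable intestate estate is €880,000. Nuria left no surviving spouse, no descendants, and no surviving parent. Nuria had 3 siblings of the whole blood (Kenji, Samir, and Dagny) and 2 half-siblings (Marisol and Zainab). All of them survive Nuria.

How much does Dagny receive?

Dagny receives €220,000.

The entire €880,000 passes to the siblings and their issue.
Counting each half-blood sibling's line as half a unit, there are 4 units in €880,000, so one unit is €220,000. Whole-blood lines (Kenji, Samir, and Dagny) take €220,000 each; half-blood lines (Marisol and Zainab) take €110,000 each.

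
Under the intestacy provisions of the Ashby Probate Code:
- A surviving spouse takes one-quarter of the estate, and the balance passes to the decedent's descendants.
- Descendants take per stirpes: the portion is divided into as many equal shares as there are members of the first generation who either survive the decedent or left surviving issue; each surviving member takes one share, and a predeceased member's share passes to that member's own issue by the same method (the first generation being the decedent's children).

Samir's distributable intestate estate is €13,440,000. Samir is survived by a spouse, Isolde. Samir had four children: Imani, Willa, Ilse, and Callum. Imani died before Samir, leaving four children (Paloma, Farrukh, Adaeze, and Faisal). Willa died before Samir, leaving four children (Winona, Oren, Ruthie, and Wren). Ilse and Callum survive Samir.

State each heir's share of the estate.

Isolde: €3,360,000; Paloma: €630,000; Farrukh: €630,000; Adaeze: €630,000; Faisal: €630,000; Winona: €630,000; Oren: €630,000; Ruthie: €630,000; Wren: €630,000; Ilse: €2,520,000; Callum: €2,520,000

Isolde takes one-quarter of €13,440,000 = €3,360,000. The remaining €10,080,000 passes to the descendants.
The descendants' portion (€10,080,000) is divided into 4 shares of €2,520,000: Ilse and Callum each take €2,520,000; Imani's €2,520,000 share passes to Imani's issue; Willa's €2,520,000 share passes to Willa's issue.
Imani's share (€2,520,000) is divided into 4 shares of €630,000: Paloma, Farrukh, Adaeze, and Faisal each take €630,000.
Willa's share (€2,520,000) is divided into 4 shares of €630,000: Winona, Oren, Ruthie, and Wren each take €630,000.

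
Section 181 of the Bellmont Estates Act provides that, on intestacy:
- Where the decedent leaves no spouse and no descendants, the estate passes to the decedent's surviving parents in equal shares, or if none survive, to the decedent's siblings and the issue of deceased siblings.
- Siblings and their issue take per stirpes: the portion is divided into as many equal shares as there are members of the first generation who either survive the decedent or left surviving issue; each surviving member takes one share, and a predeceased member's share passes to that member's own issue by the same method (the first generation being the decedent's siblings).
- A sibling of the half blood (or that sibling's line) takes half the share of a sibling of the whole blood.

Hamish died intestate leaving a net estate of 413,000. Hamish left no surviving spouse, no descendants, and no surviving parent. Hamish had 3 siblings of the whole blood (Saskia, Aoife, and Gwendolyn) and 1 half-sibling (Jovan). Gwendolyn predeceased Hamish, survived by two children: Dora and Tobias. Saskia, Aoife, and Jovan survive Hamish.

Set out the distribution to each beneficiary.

The entire 413,000 passes to the siblings and their issue.
Counting each half-blood sibling's line as half a unit, there are 7/2 units in 413,000, so one unit is 118,000. Whole-blood lines (Saskia, Aoife, and Gwendolyn) take 118,000 each; half-blood lines (Jovan) take 59,000 each.
Gwendolyn's share (118,000) is divided into 2 shares of 59,000: Dora and Tobias each take 59,000.

Saskia: 118,000; Aoife: 118,000; Jovan: 59,000; Dora: 59,000; Tobias: 59,000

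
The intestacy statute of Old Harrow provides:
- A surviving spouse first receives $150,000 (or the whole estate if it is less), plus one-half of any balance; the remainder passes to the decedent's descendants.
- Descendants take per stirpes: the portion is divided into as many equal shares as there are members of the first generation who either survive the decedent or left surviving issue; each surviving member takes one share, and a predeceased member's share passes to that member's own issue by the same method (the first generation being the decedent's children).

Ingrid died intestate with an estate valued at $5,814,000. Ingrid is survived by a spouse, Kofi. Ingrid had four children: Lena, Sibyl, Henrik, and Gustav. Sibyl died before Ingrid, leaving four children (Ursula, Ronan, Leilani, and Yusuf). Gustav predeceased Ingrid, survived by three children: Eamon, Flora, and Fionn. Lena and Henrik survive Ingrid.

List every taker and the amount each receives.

Kofi first takes $150,000, leaving a balance of $5,664,000. Kofi then takes one-half of the balance ($2,832,000), for a total of $2,982,000. The remaining $2,832,000 passes to the descendants.
The descendants' portion ($2,832,000) is divided into 4 shares of $708,000: Lena and Henrik each take $708,000; Sibyl's $708,000 share passes to Sibyl's issue; Gustav's $708,000 share passes to Gustav's issue.
Sibyl's share ($708,000) is divided into 4 shares of $177,000: Ursula, Ronan, Leilani, and Yusuf each take $177,000.
Gustav's share ($708,000) is divided into 3 shares of $236,000: Eamon, Flora, and Fionn each take $236,000.

Kofi: $2,982,000; Lena: $708,000; Ursula: $177,000; Ronan: $177,000; Leilani: $177,000; Yusuf: $177,000; Henrik: $708,000; Eamon: $236,000; Flora: $236,000; Fionn: $236,000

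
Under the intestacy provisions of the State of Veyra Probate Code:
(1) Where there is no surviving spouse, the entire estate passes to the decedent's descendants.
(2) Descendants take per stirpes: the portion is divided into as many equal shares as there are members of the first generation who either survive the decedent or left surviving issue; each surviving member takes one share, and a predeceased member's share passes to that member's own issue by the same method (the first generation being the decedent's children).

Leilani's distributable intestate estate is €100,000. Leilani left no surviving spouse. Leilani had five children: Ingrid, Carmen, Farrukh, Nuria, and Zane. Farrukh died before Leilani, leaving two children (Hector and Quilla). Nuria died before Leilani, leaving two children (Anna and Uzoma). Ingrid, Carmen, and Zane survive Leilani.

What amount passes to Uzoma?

Uzoma receives €10,000.

The entire €100,000 passes to the descendants.
That amount (€100,000) is divided into 5 shares of €20,000: Ingrid, Carmen, and Zane each take €20,000; Farrukh's €20,000 share passes to Farrukh's issue; Nuria's €20,000 share passes to Nuria's issue.
Farrukh's share (€20,000) is divided into 2 shares of €10,000: Hector and Quilla each take €10,000.
Nuria's share (€20,000) is divided into 2 shares of €10,000: Anna and Uzoma each take €10,000.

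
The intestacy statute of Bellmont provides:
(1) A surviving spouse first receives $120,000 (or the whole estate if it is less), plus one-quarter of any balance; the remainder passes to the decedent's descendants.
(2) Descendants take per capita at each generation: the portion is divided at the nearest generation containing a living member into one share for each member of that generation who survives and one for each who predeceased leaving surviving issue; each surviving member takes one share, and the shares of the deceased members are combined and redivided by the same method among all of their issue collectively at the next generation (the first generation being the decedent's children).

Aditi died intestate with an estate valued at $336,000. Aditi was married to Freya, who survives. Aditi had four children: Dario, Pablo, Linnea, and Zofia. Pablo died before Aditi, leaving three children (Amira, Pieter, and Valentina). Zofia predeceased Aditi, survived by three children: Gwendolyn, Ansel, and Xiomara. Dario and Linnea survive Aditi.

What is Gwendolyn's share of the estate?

Gwendolyn receives $13,500.

Freya first takes $120,000, leaving a balance of $216,000. Freya then takes one-quarter of the balance ($54,000), for a total of $174,000. The remaining $162,000 passes to the descendants.
The descendants' portion ($162,000) is divided at the children's generation into 4 shares of $40,500. Dario and Linnea each take $40,500. The 2 shares of the deceased (Pablo and Zofia) are combined into a pool of $81,000.
That pool ($81,000) is divided at the grandchildren's generation equally among Amira, Pieter, Valentina, Gwendolyn, Ansel, and Xiomara: $13,500 each.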